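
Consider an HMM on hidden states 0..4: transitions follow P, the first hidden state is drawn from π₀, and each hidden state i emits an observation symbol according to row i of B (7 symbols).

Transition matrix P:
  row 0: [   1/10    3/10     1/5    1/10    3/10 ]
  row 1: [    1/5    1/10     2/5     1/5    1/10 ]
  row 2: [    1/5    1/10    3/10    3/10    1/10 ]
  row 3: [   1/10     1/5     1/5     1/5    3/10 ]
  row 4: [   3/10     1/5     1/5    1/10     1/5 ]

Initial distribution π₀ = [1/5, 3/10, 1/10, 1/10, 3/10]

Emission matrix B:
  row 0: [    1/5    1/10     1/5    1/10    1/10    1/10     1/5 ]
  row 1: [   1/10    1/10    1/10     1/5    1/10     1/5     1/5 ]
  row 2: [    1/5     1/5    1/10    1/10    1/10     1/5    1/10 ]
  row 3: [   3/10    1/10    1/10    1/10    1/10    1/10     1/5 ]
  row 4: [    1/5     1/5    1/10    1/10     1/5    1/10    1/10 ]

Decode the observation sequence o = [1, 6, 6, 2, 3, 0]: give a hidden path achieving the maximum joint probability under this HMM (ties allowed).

t=0: δ = [2.000e-02, 3.000e-02, 2.000e-02, 1.000e-02, 6.000e-02]  (obs o_0=1)
t=1: δ = [3.600e-03, 2.400e-03, 1.200e-03, 1.200e-03, 1.200e-03]  ψ = [4, 4, 1, 1, 4]  (obs o_1=6)
t=2: δ = [9.600e-05, 2.160e-04, 9.600e-05, 9.600e-05, 1.080e-04]  ψ = [1, 0, 1, 1, 0]  (obs o_2=6)
t=3: δ = [8.640e-06, 2.880e-06, 8.640e-06, 4.320e-06, 2.880e-06]  ψ = [1, 0, 1, 1, 0]  (obs o_3=2)
t=4: δ = [1.728e-07, 5.184e-07, 2.592e-07, 2.592e-07, 2.592e-07]  ψ = [2, 0, 2, 2, 0]  (obs o_4=3)
t=5: δ = [2.074e-08, 5.184e-09, 4.147e-08, 3.110e-08, 1.555e-08]  ψ = [1, 0, 1, 1, 3]  (obs o_5=0)
backtrack: best end state = 2; path = [4, 0, 1, 0, 1, 2]

path = [4, 0, 1, 0, 1, 2]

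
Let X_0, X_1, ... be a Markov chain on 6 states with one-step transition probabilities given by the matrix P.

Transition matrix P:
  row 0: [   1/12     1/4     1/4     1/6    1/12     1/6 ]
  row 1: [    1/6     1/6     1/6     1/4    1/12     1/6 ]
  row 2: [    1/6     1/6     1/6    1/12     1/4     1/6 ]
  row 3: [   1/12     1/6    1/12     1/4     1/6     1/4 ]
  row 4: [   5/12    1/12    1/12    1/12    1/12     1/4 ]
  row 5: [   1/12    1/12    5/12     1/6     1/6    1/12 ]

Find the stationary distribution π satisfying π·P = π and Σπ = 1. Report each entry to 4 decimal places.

Balance equations π_j = Σ_i π_i·P[i][j]:
  π_0 = 1/12·π_0 + 1/6·π_1 + 1/6·π_2 + 1/12·π_3 + 5/12·π_4 + 1/12·π_5
  π_1 = 1/4·π_0 + 1/6·π_1 + 1/6·π_2 + 1/6·π_3 + 1/12·π_4 + 1/12·π_5
  π_2 = 1/4·π_0 + 1/6·π_1 + 1/6·π_2 + 1/12·π_3 + 1/12·π_4 + 5/12·π_5
  π_3 = 1/6·π_0 + 1/4·π_1 + 1/12·π_2 + 1/4·π_3 + 1/12·π_4 + 1/6·π_5
  π_4 = 1/12·π_0 + 1/12·π_1 + 1/4·π_2 + 1/6·π_3 + 1/12·π_4 + 1/6·π_5
  normalize: π_0 + π_1 + π_2 + π_3 + π_4 + π_5 = 1
Solving the linear system gives exactly π = [3930/24413, 3740/24413, 4851/24413, 4016/24413, 3539/24413, 4337/24413].

π = [0.1610, 0.1532, 0.1987, 0.1645, 0.1450, 0.1777]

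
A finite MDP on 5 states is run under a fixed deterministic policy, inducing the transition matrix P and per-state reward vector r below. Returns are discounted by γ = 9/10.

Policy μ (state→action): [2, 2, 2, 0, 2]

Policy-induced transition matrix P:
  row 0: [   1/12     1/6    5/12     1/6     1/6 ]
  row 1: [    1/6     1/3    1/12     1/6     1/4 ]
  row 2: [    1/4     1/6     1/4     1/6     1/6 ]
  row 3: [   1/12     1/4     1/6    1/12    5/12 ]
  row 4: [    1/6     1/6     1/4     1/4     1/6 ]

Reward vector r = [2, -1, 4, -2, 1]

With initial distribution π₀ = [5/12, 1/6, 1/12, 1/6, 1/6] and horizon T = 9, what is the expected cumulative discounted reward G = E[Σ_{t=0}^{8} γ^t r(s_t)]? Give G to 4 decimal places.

G = 5.5245

t=0: π = [0.4167, 0.1667, 0.0833, 0.1667, 0.1667], E[r] = 0.8333, γ^t·E[r] = 0.833333, running G = 0.833333
t=1: π = [0.1250, 0.2083, 0.2778, 0.1667, 0.2222], E[r] = 1.0417, γ^t·E[r] = 0.937500, running G = 1.770833
t=2: π = [0.1655, 0.2153, 0.2222, 0.1713, 0.2257], E[r] = 0.8877, γ^t·E[r] = 0.719063, running G = 2.489896
t=3: π = [0.1571, 0.2168, 0.2274, 0.1712, 0.2274], E[r] = 0.8922, γ^t·E[r] = 0.650391, running G = 3.140286
t=4: π = [0.1583, 0.2171, 0.2258, 0.1714, 0.2275], E[r] = 0.8874, γ^t·E[r] = 0.582230, running G = 3.722516
t=5: π = [0.1580, 0.2171, 0.2259, 0.1713, 0.2276], E[r] = 0.8875, γ^t·E[r] = 0.524046, running G = 4.246562
t=6: π = [0.1580, 0.2171, 0.2259, 0.1714, 0.2276], E[r] = 0.8873, γ^t·E[r] = 0.471562, running G = 4.718124
t=7: π = [0.1580, 0.2171, 0.2259, 0.1714, 0.2276], E[r] = 0.8873, γ^t·E[r] = 0.424405, running G = 5.142529
t=8: π = [0.1580, 0.2171, 0.2259, 0.1714, 0.2276], E[r] = 0.8873, γ^t·E[r] = 0.381963, running G = 5.524492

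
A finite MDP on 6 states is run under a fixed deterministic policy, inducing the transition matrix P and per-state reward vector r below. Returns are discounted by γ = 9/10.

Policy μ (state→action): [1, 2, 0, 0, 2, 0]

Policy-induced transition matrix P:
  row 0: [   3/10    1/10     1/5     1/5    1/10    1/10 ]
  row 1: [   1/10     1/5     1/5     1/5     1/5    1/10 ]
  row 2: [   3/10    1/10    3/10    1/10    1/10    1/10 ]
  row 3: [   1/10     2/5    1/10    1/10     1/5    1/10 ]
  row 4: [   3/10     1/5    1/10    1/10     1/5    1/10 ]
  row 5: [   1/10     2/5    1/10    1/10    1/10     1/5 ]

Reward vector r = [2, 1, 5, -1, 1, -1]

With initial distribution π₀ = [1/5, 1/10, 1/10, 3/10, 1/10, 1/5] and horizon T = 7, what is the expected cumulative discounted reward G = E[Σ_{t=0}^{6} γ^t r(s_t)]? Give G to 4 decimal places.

G = 6.4029

t=0: π = [0.2000, 0.1000, 0.1000, 0.3000, 0.1000, 0.2000], E[r] = 0.6000, γ^t·E[r] = 0.600000, running G = 0.600000
t=1: π = [0.1800, 0.2700, 0.1500, 0.1300, 0.1500, 0.1200], E[r] = 1.2800, γ^t·E[r] = 1.152000, running G = 1.752000
t=2: π = [0.1960, 0.2170, 0.1750, 0.1450, 0.1550, 0.1120], E[r] = 1.3820, γ^t·E[r] = 1.119420, running G = 2.871420
t=3: π = [0.2052, 0.2143, 0.1763, 0.1413, 0.1517, 0.1112], E[r] = 1.4054, γ^t·E[r] = 1.024537, running G = 3.895957
t=4: π = [0.2066, 0.2124, 0.1772, 0.1420, 0.1507, 0.1111], E[r] = 1.4093, γ^t·E[r] = 0.924668, running G = 4.820625
t=5: π = [0.2069, 0.2122, 0.1773, 0.1419, 0.1505, 0.1111], E[r] = 1.4103, γ^t·E[r] = 0.832743, running G = 5.653368
t=6: π = [0.2070, 0.2122, 0.1774, 0.1419, 0.1505, 0.1111], E[r] = 1.4104, γ^t·E[r] = 0.749561, running G = 6.402929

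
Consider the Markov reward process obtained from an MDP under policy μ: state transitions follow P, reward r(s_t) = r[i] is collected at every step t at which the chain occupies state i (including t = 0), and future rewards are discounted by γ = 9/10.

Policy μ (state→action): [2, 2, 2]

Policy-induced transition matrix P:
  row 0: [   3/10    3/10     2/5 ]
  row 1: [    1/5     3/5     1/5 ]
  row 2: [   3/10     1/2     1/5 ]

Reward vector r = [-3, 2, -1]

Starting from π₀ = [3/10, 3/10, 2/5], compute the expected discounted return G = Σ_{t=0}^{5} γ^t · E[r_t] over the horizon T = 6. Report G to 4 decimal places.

G = -0.8436

t=0: π = [0.3000, 0.3000, 0.4000], E[r] = -0.7000, γ^t·E[r] = -0.700000, running G = -0.700000
t=1: π = [0.2700, 0.4700, 0.2600], E[r] = -0.1300, γ^t·E[r] = -0.117000, running G = -0.817000
t=2: π = [0.2530, 0.4930, 0.2540], E[r] = -0.0270, γ^t·E[r] = -0.021870, running G = -0.838870
t=3: π = [0.2507, 0.4987, 0.2506], E[r] = -0.0053, γ^t·E[r] = -0.003864, running G = -0.842734
t=4: π = [0.2501, 0.4997, 0.2501], E[r] = -0.0011, γ^t·E[r] = -0.000702, running G = -0.843436
t=5: π = [0.2500, 0.4999, 0.2500], E[r] = -0.0002, γ^t·E[r] = -0.000126, running G = -0.843562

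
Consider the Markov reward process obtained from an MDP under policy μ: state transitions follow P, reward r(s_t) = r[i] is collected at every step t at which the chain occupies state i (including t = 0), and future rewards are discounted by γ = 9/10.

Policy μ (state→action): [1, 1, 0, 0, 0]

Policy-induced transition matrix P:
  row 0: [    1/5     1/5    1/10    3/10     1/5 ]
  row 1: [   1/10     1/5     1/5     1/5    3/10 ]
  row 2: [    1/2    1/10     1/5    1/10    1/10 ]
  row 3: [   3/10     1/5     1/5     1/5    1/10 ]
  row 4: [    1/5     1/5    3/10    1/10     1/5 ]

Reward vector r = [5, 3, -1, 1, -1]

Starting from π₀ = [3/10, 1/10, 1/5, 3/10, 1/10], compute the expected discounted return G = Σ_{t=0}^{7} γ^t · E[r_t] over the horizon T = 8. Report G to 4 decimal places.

G = 9.6847

t=0: π = [0.3000, 0.1000, 0.2000, 0.3000, 0.1000], E[r] = 1.8000, γ^t·E[r] = 1.800000, running G = 1.800000
t=1: π = [0.2800, 0.1800, 0.1800, 0.2000, 0.1600], E[r] = 1.8000, γ^t·E[r] = 1.620000, running G = 3.420000
t=2: π = [0.2560, 0.1820, 0.1880, 0.1940, 0.1800], E[r] = 1.6520, γ^t·E[r] = 1.338120, running G = 4.758120
t=3: π = [0.2576, 0.1812, 0.1924, 0.1888, 0.1800], E[r] = 1.6480, γ^t·E[r] = 1.201392, running G = 5.959512
t=4: π = [0.2585, 0.1808, 0.1922, 0.1885, 0.1800], E[r] = 1.6510, γ^t·E[r] = 1.083195, running G = 7.042707
t=5: π = [0.2584, 0.1808, 0.1922, 0.1886, 0.1800], E[r] = 1.6510, γ^t·E[r] = 0.974923, running G = 8.017629
t=6: π = [0.2584, 0.1808, 0.1922, 0.1886, 0.1800], E[r] = 1.6510, γ^t·E[r] = 0.877399, running G = 8.895028
t=7: π = [0.2584, 0.1808, 0.1922, 0.1886, 0.1800], E[r] = 1.6510, γ^t·E[r] = 0.789658, running G = 9.684687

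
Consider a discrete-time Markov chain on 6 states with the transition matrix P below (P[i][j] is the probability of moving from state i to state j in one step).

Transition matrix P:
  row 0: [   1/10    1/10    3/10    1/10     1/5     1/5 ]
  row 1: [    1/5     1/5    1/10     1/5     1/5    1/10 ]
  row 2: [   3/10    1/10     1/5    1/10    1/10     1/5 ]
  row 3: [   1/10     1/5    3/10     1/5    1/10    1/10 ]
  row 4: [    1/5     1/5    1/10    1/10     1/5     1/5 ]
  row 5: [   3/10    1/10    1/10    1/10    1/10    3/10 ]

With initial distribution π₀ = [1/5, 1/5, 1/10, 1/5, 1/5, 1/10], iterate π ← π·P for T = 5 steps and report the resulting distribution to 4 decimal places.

π = [0.2045, 0.1419, 0.1848, 0.1269, 0.1496, 0.1923]

t=0: π = [0.2000, 0.2000, 0.1000, 0.2000, 0.2000, 0.1000]
t=1: π = [0.1800, 0.1600, 0.1900, 0.1400, 0.1600, 0.1700]
t=2: π = [0.2040, 0.1460, 0.1830, 0.1300, 0.1500, 0.1870]
t=3: π = [0.2036, 0.1426, 0.1851, 0.1276, 0.1500, 0.1911]
t=4: π = [0.2045, 0.1420, 0.1848, 0.1270, 0.1496, 0.1921]
t=5: π = [0.2045, 0.1419, 0.1848, 0.1269, 0.1496, 0.1923]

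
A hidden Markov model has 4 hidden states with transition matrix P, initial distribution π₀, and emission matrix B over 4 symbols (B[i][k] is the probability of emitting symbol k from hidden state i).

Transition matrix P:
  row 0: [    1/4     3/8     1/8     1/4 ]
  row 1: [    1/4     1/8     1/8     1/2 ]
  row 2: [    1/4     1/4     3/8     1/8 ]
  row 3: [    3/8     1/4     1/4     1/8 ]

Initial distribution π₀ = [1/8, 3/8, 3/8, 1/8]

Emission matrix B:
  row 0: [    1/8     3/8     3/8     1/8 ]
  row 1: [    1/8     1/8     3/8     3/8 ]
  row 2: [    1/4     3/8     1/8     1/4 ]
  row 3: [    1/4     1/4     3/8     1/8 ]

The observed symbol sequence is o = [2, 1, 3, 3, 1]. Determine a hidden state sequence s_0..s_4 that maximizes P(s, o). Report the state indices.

path = [1, 0, 1, 3, 0]

t=0: δ = [4.688e-02, 1.406e-01, 4.688e-02, 4.688e-02]  (obs o_0=2)
t=1: δ = [1.318e-02, 2.197e-03, 6.592e-03, 1.758e-02]  ψ = [1, 0, 1, 1]  (obs o_1=1)
t=2: δ = [8.240e-04, 1.854e-03, 1.099e-03, 4.120e-04]  ψ = [3, 0, 3, 0]  (obs o_2=3)
t=3: δ = [5.794e-05, 1.159e-04, 1.030e-04, 1.159e-04]  ψ = [1, 0, 2, 1]  (obs o_3=3)
t=4: δ = [1.629e-05, 3.621e-06, 1.448e-05, 1.448e-05]  ψ = [3, 3, 2, 1]  (obs o_4=1)
backtrack: best end state = 0; path = [1, 0, 1, 3, 0]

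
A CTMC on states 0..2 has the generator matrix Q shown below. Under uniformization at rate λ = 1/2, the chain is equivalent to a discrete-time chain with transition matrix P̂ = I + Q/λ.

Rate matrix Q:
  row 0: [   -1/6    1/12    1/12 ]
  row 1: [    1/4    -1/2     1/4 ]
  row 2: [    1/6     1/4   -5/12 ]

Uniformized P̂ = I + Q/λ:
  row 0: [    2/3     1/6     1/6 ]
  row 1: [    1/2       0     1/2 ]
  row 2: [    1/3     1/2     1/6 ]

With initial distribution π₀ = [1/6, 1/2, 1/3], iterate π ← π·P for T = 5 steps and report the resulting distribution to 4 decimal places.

t=0: π = [0.1667, 0.5000, 0.3333]
t=1: π = [0.4722, 0.1944, 0.3333]
t=2: π = [0.5231, 0.2454, 0.2315]
t=3: π = [0.5486, 0.2029, 0.2485]
t=4: π = [0.5500, 0.2157, 0.2343]
t=5: π = [0.5526, 0.2088, 0.2386]

π = [0.5526, 0.2088, 0.2386]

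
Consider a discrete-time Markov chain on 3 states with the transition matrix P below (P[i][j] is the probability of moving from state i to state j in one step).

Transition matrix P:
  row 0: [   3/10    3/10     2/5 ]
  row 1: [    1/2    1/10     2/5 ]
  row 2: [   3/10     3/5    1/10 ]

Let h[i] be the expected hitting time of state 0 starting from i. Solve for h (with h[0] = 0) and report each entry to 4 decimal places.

h = [0.0000, 2.2807, 2.6316]

First-step conditioning: h[0] = 0; for i ≠ 0, h[i] = 1 + Σ_k P[i][k]·h[k].
  h[1] = 1 + 1/10·h[1] + 2/5·h[2]
  h[2] = 1 + 3/5·h[1] + 1/10·h[2]
Solving the 2×2 linear system over states ≠ 0 gives exactly h = [0, 130/57, 50/19] (h[0] = 0 is the target).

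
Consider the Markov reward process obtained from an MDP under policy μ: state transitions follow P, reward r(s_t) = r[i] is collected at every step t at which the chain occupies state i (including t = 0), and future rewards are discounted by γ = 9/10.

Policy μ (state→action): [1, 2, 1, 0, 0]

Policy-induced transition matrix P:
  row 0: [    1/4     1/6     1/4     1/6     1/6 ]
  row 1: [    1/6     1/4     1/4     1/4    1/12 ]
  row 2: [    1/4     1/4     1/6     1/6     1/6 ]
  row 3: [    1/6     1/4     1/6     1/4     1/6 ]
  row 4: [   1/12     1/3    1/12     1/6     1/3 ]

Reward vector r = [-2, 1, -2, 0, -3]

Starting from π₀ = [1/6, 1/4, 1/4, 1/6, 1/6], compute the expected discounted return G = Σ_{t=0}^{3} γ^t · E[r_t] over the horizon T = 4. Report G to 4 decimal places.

t=0: π = [0.1667, 0.2500, 0.2500, 0.1667, 0.1667], E[r] = -1.0833, γ^t·E[r] = -1.083333, running G = -1.083333
t=1: π = [0.1875, 0.2500, 0.1875, 0.2014, 0.1736], E[r] = -1.0208, γ^t·E[r] = -0.918750, running G = -2.002083
t=2: π = [0.1834, 0.2488, 0.1887, 0.2043, 0.1748], E[r] = -1.0197, γ^t·E[r] = -0.825938, running G = -2.828021
t=3: π = [0.1831, 0.2493, 0.1881, 0.2044, 0.1751], E[r] = -1.0184, γ^t·E[r] = -0.742395, running G = -3.570415

G = -3.5704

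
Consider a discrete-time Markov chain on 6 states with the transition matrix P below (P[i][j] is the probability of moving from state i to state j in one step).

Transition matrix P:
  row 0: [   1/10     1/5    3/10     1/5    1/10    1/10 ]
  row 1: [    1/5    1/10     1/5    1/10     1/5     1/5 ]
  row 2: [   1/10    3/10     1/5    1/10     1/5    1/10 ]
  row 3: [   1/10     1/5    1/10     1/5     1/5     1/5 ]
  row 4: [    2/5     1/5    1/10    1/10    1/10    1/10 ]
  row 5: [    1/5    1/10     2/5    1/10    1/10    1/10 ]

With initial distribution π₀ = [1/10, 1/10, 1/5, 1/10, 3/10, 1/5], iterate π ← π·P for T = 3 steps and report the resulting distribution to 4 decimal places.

π = [0.1777, 0.1899, 0.2149, 0.1307, 0.1544, 0.1324]

t=0: π = [0.1000, 0.1000, 0.2000, 0.1000, 0.3000, 0.2000]
t=1: π = [0.2200, 0.1900, 0.2100, 0.1200, 0.1400, 0.1200]
t=2: π = [0.1730, 0.1900, 0.2200, 0.1340, 0.1520, 0.1310]
t=3: π = [0.1777, 0.1899, 0.2149, 0.1307, 0.1544, 0.1324]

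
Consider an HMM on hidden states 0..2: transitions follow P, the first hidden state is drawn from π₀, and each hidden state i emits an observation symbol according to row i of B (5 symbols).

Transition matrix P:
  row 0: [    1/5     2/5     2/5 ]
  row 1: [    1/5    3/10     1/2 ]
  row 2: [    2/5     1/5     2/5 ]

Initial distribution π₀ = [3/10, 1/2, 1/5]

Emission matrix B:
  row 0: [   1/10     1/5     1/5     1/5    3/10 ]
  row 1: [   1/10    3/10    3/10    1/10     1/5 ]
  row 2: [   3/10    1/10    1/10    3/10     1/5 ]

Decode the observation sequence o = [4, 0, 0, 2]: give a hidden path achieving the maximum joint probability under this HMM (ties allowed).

t=0: δ = [9.000e-02, 1.000e-01, 4.000e-02]  (obs o_0=4)
t=1: δ = [2.000e-03, 3.600e-03, 1.500e-02]  ψ = [1, 0, 1]  (obs o_1=0)
t=2: δ = [6.000e-04, 3.000e-04, 1.800e-03]  ψ = [2, 2, 2]  (obs o_2=0)
t=3: δ = [1.440e-04, 1.080e-04, 7.200e-05]  ψ = [2, 2, 2]  (obs o_3=2)
backtrack: best end state = 0; path = [1, 2, 2, 0]

path = [1, 2, 2, 0]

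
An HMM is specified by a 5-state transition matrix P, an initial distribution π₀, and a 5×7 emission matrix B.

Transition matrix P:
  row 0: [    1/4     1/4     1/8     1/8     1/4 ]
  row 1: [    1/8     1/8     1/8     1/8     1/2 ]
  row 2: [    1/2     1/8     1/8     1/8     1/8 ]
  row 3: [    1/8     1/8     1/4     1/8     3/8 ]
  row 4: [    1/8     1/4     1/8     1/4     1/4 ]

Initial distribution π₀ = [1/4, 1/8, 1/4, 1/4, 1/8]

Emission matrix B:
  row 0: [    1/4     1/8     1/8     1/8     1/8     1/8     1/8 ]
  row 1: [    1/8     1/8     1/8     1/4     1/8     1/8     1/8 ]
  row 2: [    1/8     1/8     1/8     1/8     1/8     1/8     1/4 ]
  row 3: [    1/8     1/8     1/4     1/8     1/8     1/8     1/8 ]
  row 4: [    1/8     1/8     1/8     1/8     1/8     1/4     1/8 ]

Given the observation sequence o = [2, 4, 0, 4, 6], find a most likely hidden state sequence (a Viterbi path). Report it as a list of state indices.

t=0: δ = [3.125e-02, 1.562e-02, 3.125e-02, 6.250e-02, 1.562e-02]  (obs o_0=2)
t=1: δ = [1.953e-03, 9.766e-04, 1.953e-03, 9.766e-04, 2.930e-03]  ψ = [2, 0, 3, 3, 3]  (obs o_1=4)
t=2: δ = [2.441e-04, 9.155e-05, 4.578e-05, 9.155e-05, 9.155e-05]  ψ = [2, 4, 4, 4, 4]  (obs o_2=0)
t=3: δ = [7.629e-06, 7.629e-06, 3.815e-06, 3.815e-06, 7.629e-06]  ψ = [0, 0, 0, 0, 0]  (obs o_3=4)
t=4: δ = [2.384e-07, 2.384e-07, 2.384e-07, 2.384e-07, 4.768e-07]  ψ = [0, 0, 0, 4, 1]  (obs o_4=6)
backtrack: best end state = 4; path = [3, 2, 0, 1, 4]

path = [3, 2, 0, 1, 4]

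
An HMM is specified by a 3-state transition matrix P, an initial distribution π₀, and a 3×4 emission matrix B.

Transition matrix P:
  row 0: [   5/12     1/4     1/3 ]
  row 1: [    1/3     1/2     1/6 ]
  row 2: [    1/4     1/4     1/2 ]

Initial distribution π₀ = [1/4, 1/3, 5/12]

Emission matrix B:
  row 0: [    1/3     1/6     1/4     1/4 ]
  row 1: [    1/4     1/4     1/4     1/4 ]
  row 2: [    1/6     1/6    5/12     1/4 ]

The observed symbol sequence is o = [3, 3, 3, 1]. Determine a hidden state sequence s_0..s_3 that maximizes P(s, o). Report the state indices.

path = [1, 1, 1, 1]

t=0: δ = [6.250e-02, 8.333e-02, 1.042e-01]  (obs o_0=3)
t=1: δ = [6.944e-03, 1.042e-02, 1.302e-02]  ψ = [1, 1, 2]  (obs o_1=3)
t=2: δ = [8.681e-04, 1.302e-03, 1.628e-03]  ψ = [1, 1, 2]  (obs o_2=3)
t=3: δ = [7.234e-05, 1.628e-04, 1.356e-04]  ψ = [1, 1, 2]  (obs o_3=1)
backtrack: best end state = 1; path = [1, 1, 1, 1]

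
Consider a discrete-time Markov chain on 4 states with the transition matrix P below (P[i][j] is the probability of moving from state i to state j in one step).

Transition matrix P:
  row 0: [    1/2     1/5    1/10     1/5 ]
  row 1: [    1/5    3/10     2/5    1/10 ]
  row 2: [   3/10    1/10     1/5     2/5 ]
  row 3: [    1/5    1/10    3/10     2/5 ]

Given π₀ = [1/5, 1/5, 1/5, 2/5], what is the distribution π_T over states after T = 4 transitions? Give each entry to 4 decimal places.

t=0: π = [0.2000, 0.2000, 0.2000, 0.4000]
t=1: π = [0.2800, 0.1600, 0.2600, 0.3000]
t=2: π = [0.3100, 0.1600, 0.2340, 0.2960]
t=3: π = [0.3164, 0.1630, 0.2306, 0.2900]
t=4: π = [0.3180, 0.1642, 0.2300, 0.2878]

π = [0.3180, 0.1642, 0.2300, 0.2878]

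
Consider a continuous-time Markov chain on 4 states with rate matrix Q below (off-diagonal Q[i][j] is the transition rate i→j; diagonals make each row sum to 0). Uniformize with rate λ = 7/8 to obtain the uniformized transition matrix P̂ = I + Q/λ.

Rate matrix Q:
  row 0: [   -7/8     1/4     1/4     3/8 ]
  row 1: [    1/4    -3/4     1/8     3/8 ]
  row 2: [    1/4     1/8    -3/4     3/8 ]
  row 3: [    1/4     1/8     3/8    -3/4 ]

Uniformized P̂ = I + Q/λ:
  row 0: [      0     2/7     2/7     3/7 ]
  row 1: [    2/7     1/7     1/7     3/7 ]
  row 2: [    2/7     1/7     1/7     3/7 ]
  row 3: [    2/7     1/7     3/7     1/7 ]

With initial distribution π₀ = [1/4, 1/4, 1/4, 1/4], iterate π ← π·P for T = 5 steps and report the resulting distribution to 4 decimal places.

π = [0.2222, 0.1746, 0.2697, 0.3335]

t=0: π = [0.2500, 0.2500, 0.2500, 0.2500]
t=1: π = [0.2143, 0.1786, 0.2500, 0.3571]
t=2: π = [0.2245, 0.1735, 0.2755, 0.3265]
t=3: π = [0.2216, 0.1749, 0.2682, 0.3353]
t=4: π = [0.2224, 0.1745, 0.2703, 0.3328]
t=5: π = [0.2222, 0.1746, 0.2697, 0.3335]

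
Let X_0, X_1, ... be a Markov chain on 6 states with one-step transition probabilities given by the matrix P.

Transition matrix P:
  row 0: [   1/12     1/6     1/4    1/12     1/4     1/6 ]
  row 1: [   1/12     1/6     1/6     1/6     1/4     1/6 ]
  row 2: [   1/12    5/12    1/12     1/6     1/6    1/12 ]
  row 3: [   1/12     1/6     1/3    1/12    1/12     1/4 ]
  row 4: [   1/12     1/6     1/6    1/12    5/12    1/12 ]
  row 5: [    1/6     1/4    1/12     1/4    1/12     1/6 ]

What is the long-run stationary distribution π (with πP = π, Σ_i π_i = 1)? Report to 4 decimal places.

π = [0.0954, 0.2217, 0.1716, 0.1403, 0.2257, 0.1452]

Balance equations π_j = Σ_i π_i·P[i][j]:
  π_0 = 1/12·π_0 + 1/12·π_1 + 1/12·π_2 + 1/12·π_3 + 1/12·π_4 + 1/6·π_5
  π_1 = 1/6·π_0 + 1/6·π_1 + 5/12·π_2 + 1/6·π_3 + 1/6·π_4 + 1/4·π_5
  π_2 = 1/4·π_0 + 1/6·π_1 + 1/12·π_2 + 1/3·π_3 + 1/6·π_4 + 1/12·π_5
  π_3 = 1/12·π_0 + 1/6·π_1 + 1/6·π_2 + 1/12·π_3 + 1/12·π_4 + 1/4·π_5
  π_4 = 1/4·π_0 + 1/4·π_1 + 1/6·π_2 + 1/12·π_3 + 5/12·π_4 + 1/12·π_5
  normalize: π_0 + π_1 + π_2 + π_3 + π_4 + π_5 = 1
Solving the linear system gives exactly π = [1847/19353, 1430/6451, 1107/6451, 5431/38706, 8737/38706, 937/6451].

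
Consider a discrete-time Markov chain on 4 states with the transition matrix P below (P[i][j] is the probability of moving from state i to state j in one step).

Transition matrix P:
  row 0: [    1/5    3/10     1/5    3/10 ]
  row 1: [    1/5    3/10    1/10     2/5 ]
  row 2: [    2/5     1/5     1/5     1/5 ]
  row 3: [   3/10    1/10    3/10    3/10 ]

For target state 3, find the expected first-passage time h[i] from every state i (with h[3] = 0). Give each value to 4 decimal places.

h = [3.2143, 2.8571, 3.5714, 0.0000]

First-step conditioning: h[3] = 0; for i ≠ 3, h[i] = 1 + Σ_k P[i][k]·h[k].
  h[0] = 1 + 1/5·h[0] + 3/10·h[1] + 1/5·h[2]
  h[1] = 1 + 1/5·h[0] + 3/10·h[1] + 1/10·h[2]
  h[2] = 1 + 2/5·h[0] + 1/5·h[1] + 1/5·h[2]
Solving the 3×3 linear system over states ≠ 3 gives exactly h = [45/14, 20/7, 25/7, 0] (h[3] = 0 is the target).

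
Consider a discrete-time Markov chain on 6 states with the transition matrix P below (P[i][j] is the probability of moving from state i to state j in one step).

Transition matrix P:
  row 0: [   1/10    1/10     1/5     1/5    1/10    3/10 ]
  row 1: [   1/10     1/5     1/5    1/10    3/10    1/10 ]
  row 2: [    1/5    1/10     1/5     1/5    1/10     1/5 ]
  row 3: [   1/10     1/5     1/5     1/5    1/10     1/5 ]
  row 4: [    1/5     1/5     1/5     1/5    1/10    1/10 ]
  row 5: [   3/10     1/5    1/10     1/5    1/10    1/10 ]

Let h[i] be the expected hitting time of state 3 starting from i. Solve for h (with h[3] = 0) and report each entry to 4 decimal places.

First-step conditioning: h[3] = 0; for i ≠ 3, h[i] = 1 + Σ_k P[i][k]·h[k].
  h[0] = 1 + 1/10·h[0] + 1/10·h[1] + 1/5·h[2] + 1/10·h[4] + 3/10·h[5]
  h[1] = 1 + 1/10·h[0] + 1/5·h[1] + 1/5·h[2] + 3/10·h[4] + 1/10·h[5]
  h[2] = 1 + 1/5·h[0] + 1/10·h[1] + 1/5·h[2] + 1/10·h[4] + 1/5·h[5]
  h[4] = 1 + 1/5·h[0] + 1/5·h[1] + 1/5·h[2] + 1/10·h[4] + 1/10·h[5]
  h[5] = 1 + 3/10·h[0] + 1/5·h[1] + 1/10·h[2] + 1/10·h[4] + 1/10·h[5]
Solving the 5×5 linear system over states ≠ 3 gives exactly h = [21424/3971, 2164/361, 21404/3971, 0, 1138/209, 21624/3971] (h[3] = 0 is the target).

h = [5.3951, 5.9945, 5.3901, 0.0000, 5.4450, 5.4455]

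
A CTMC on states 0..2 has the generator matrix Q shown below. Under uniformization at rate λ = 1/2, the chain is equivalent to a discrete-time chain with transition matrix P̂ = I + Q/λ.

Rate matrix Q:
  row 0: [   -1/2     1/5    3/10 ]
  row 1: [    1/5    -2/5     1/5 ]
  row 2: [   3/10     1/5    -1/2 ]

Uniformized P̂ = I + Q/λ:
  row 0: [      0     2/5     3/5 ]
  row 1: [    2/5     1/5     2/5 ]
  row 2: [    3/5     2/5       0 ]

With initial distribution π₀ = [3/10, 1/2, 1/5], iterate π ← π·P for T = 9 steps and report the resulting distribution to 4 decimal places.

t=0: π = [0.3000, 0.5000, 0.2000]
t=1: π = [0.3200, 0.3000, 0.3800]
t=2: π = [0.3480, 0.3400, 0.3120]
t=3: π = [0.3232, 0.3320, 0.3448]
t=4: π = [0.3397, 0.3336, 0.3267]
t=5: π = [0.3295, 0.3333, 0.3372]
t=6: π = [0.3357, 0.3333, 0.3310]
t=7: π = [0.3319, 0.3333, 0.3347]
t=8: π = [0.3342, 0.3333, 0.3325]
t=9: π = [0.3328, 0.3333, 0.3338]

π = [0.3328, 0.3333, 0.3338]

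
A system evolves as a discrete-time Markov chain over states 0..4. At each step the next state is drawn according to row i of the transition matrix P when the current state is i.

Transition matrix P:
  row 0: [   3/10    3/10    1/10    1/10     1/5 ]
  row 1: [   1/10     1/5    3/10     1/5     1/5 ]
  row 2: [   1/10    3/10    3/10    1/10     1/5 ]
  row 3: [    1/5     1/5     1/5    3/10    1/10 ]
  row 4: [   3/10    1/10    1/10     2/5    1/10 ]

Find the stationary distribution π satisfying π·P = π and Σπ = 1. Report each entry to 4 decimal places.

π = [0.1923, 0.2238, 0.2077, 0.2139, 0.1624]

Balance equations π_j = Σ_i π_i·P[i][j]:
  π_0 = 3/10·π_0 + 1/10·π_1 + 1/10·π_2 + 1/5·π_3 + 3/10·π_4
  π_1 = 3/10·π_0 + 1/5·π_1 + 3/10·π_2 + 1/5·π_3 + 1/10·π_4
  π_2 = 1/10·π_0 + 3/10·π_1 + 3/10·π_2 + 1/5·π_3 + 1/10·π_4
  π_3 = 1/10·π_0 + 1/5·π_1 + 1/10·π_2 + 3/10·π_3 + 2/5·π_4
  normalize: π_0 + π_1 + π_2 + π_3 + π_4 = 1
Solving the linear system gives exactly π = [777/4040, 113/505, 839/4040, 108/505, 82/505].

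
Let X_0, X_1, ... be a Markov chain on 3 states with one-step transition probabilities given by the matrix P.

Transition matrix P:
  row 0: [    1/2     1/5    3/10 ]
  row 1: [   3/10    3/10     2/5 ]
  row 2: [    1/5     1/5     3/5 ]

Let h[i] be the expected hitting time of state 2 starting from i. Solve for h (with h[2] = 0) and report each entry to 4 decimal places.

First-step conditioning: h[2] = 0; for i ≠ 2, h[i] = 1 + Σ_k P[i][k]·h[k].
  h[0] = 1 + 1/2·h[0] + 1/5·h[1]
  h[1] = 1 + 3/10·h[0] + 3/10·h[1]
Solving the 2×2 linear system over states ≠ 2 gives exactly h = [90/29, 80/29, 0] (h[2] = 0 is the target).

h = [3.1034, 2.7586, 0.0000]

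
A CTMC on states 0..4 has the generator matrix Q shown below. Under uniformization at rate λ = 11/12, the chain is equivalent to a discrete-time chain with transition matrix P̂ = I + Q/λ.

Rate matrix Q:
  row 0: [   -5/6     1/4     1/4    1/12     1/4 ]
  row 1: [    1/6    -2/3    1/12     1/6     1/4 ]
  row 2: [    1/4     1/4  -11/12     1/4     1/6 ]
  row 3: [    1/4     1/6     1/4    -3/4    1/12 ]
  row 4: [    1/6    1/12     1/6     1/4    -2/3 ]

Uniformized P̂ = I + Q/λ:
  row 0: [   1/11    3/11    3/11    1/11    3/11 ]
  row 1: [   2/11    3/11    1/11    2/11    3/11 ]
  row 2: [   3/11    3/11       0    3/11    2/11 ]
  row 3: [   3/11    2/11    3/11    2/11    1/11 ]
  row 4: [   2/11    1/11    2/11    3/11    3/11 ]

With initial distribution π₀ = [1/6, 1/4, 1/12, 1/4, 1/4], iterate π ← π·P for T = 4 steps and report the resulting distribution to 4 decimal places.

π = [0.1973, 0.2144, 0.1677, 0.1993, 0.2213]

t=0: π = [0.1667, 0.2500, 0.0833, 0.2500, 0.2500]
t=1: π = [0.1970, 0.2045, 0.1818, 0.1970, 0.2197]
t=2: π = [0.1983, 0.2149, 0.1660, 0.2004, 0.2204]
t=3: π = [0.1971, 0.2144, 0.1684, 0.1989, 0.2212]
t=4: π = [0.1973, 0.2144, 0.1677, 0.1993, 0.2213]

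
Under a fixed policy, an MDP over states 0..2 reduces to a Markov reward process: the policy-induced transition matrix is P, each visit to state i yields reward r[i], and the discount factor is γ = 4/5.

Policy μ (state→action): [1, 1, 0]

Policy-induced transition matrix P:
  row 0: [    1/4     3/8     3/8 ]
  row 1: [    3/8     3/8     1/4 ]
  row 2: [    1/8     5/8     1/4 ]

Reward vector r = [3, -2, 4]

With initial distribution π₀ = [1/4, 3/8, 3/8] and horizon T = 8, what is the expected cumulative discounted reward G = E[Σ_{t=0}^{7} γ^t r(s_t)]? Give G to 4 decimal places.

t=0: π = [0.2500, 0.3750, 0.3750], E[r] = 1.5000, γ^t·E[r] = 1.500000, running G = 1.500000
t=1: π = [0.2500, 0.4688, 0.2813], E[r] = 0.9375, γ^t·E[r] = 0.750000, running G = 2.250000
t=2: π = [0.2734, 0.4453, 0.2813], E[r] = 1.0547, γ^t·E[r] = 0.675000, running G = 2.925000
t=3: π = [0.2705, 0.4453, 0.2842], E[r] = 1.0576, γ^t·E[r] = 0.541500, running G = 3.466500
t=4: π = [0.2701, 0.4460, 0.2838], E[r] = 1.0536, γ^t·E[r] = 0.431550, running G = 3.898050
t=5: π = [0.2703, 0.4460, 0.2838], E[r] = 1.0540, γ^t·E[r] = 0.345375, running G = 4.243425
t=6: π = [0.2703, 0.4459, 0.2838], E[r] = 1.0541, γ^t·E[r] = 0.276320, running G = 4.519745
t=7: π = [0.2703, 0.4459, 0.2838], E[r] = 1.0541, γ^t·E[r] = 0.221051, running G = 4.740795

G = 4.7408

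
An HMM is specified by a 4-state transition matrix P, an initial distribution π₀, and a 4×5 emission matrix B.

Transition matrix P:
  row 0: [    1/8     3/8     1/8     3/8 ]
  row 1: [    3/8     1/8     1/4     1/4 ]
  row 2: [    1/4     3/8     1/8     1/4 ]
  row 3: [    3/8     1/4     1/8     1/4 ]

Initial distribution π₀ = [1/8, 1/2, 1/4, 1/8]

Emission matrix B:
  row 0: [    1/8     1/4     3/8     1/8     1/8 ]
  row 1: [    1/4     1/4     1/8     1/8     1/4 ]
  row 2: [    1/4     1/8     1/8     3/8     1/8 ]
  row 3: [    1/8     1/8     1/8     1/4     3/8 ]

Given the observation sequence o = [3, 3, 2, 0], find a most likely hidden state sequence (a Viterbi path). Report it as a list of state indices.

t=0: δ = [1.562e-02, 6.250e-02, 9.375e-02, 3.125e-02]  (obs o_0=3)
t=1: δ = [2.930e-03, 4.395e-03, 5.859e-03, 5.859e-03]  ψ = [1, 2, 1, 2]  (obs o_1=3)
t=2: δ = [8.240e-04, 2.747e-04, 1.373e-04, 1.831e-04]  ψ = [3, 2, 1, 2]  (obs o_2=2)
t=3: δ = [1.287e-05, 7.725e-05, 2.575e-05, 3.862e-05]  ψ = [0, 0, 0, 0]  (obs o_3=0)
backtrack: best end state = 1; path = [2, 3, 0, 1]

path = [2, 3, 0, 1]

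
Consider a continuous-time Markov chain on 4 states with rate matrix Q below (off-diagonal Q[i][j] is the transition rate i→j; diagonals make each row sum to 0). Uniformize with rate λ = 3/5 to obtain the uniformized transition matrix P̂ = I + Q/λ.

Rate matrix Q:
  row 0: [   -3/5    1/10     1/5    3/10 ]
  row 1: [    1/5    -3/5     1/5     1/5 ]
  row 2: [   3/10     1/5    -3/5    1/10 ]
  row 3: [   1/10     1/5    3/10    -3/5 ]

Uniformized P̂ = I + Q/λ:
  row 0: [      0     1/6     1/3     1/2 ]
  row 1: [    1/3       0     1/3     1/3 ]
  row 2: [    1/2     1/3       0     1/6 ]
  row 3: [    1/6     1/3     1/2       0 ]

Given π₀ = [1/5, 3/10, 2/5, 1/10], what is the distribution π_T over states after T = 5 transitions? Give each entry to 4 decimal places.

π = [0.2538, 0.2203, 0.2824, 0.2436]

t=0: π = [0.2000, 0.3000, 0.4000, 0.1000]
t=1: π = [0.3167, 0.2000, 0.2167, 0.2667]
t=2: π = [0.2194, 0.2139, 0.3056, 0.2611]
t=3: π = [0.2676, 0.2255, 0.2750, 0.2319]
t=4: π = [0.2513, 0.2136, 0.2803, 0.2548]
t=5: π = [0.2538, 0.2203, 0.2824, 0.2436]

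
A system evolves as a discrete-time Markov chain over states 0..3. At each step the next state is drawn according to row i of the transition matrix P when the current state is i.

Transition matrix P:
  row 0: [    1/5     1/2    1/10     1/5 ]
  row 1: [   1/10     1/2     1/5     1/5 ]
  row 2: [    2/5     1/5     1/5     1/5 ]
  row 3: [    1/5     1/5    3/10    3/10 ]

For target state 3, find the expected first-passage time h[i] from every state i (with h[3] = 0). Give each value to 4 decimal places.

h = [5.0000, 5.0000, 5.0000, 0.0000]

First-step conditioning: h[3] = 0; for i ≠ 3, h[i] = 1 + Σ_k P[i][k]·h[k].
  h[0] = 1 + 1/5·h[0] + 1/2·h[1] + 1/10·h[2]
  h[1] = 1 + 1/10·h[0] + 1/2·h[1] + 1/5·h[2]
  h[2] = 1 + 2/5·h[0] + 1/5·h[1] + 1/5·h[2]
Solving the 3×3 linear system over states ≠ 3 gives exactly h = [5, 5, 5, 0] (h[3] = 0 is the target).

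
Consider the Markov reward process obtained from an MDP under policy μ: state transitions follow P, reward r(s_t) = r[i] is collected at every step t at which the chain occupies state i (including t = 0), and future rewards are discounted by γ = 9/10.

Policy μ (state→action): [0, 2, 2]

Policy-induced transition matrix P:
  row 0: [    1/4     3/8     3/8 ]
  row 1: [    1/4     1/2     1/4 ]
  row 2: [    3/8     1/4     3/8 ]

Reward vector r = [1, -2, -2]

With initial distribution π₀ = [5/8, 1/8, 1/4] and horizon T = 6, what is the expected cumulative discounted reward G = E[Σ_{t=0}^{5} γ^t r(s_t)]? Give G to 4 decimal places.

t=0: π = [0.6250, 0.1250, 0.2500], E[r] = -0.1250, γ^t·E[r] = -0.125000, running G = -0.125000
t=1: π = [0.2813, 0.3594, 0.3594], E[r] = -1.1563, γ^t·E[r] = -1.040625, running G = -1.165625
t=2: π = [0.2949, 0.3750, 0.3301], E[r] = -1.1152, γ^t·E[r] = -0.903340, running G = -2.068965
t=3: π = [0.2913, 0.3806, 0.3281], E[r] = -1.1262, γ^t·E[r] = -0.821015, running G = -2.889980
t=4: π = [0.2910, 0.3816, 0.3274], E[r] = -1.1270, γ^t·E[r] = -0.739394, running G = -3.629374
t=5: π = [0.2909, 0.3818, 0.3273], E[r] = -1.1272, γ^t·E[r] = -0.665610, running G = -4.294984

G = -4.2950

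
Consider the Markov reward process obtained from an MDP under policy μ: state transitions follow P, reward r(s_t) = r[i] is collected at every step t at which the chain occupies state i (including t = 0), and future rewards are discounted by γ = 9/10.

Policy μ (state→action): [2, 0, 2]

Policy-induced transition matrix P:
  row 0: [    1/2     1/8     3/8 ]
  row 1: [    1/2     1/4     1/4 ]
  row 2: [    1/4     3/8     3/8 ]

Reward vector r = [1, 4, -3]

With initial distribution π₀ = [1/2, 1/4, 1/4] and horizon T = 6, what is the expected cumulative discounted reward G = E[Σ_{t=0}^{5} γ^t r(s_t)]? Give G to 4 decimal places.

t=0: π = [0.5000, 0.2500, 0.2500], E[r] = 0.7500, γ^t·E[r] = 0.750000, running G = 0.750000
t=1: π = [0.4375, 0.2188, 0.3438], E[r] = 0.2813, γ^t·E[r] = 0.253125, running G = 1.003125
t=2: π = [0.4141, 0.2383, 0.3477], E[r] = 0.3242, γ^t·E[r] = 0.262617, running G = 1.265742
t=3: π = [0.4131, 0.2417, 0.3452], E[r] = 0.3442, γ^t·E[r] = 0.250950, running G = 1.516692
t=4: π = [0.4137, 0.2415, 0.3448], E[r] = 0.3454, γ^t·E[r] = 0.226616, running G = 1.743307
t=5: π = [0.4138, 0.2414, 0.3448], E[r] = 0.3449, γ^t·E[r] = 0.203670, running G = 1.946978

G = 1.9470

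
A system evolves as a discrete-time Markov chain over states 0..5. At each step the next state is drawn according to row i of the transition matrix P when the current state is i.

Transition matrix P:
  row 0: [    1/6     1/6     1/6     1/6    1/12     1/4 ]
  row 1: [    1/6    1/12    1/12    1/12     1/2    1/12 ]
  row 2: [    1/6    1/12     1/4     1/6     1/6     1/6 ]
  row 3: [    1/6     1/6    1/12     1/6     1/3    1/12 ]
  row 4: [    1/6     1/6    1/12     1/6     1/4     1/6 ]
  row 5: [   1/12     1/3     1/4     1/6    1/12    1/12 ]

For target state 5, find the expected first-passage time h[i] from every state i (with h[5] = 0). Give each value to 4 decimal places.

First-step conditioning: h[5] = 0; for i ≠ 5, h[i] = 1 + Σ_k P[i][k]·h[k].
  h[0] = 1 + 1/6·h[0] + 1/6·h[1] + 1/6·h[2] + 1/6·h[3] + 1/12·h[4]
  h[1] = 1 + 1/6·h[0] + 1/12·h[1] + 1/12·h[2] + 1/12·h[3] + 1/2·h[4]
  h[2] = 1 + 1/6·h[0] + 1/12·h[1] + 1/4·h[2] + 1/6·h[3] + 1/6·h[4]
  h[3] = 1 + 1/6·h[0] + 1/6·h[1] + 1/12·h[2] + 1/6·h[3] + 1/3·h[4]
  h[4] = 1 + 1/6·h[0] + 1/6·h[1] + 1/12·h[2] + 1/6·h[3] + 1/4·h[4]
Solving the 5×5 linear system over states ≠ 5 gives exactly h = [102894/17477, 120240/17477, 111528/17477, 121680/17477, 112320/17477, 0] (h[5] = 0 is the target).

h = [5.8874, 6.8799, 6.3814, 6.9623, 6.4267, 0.0000]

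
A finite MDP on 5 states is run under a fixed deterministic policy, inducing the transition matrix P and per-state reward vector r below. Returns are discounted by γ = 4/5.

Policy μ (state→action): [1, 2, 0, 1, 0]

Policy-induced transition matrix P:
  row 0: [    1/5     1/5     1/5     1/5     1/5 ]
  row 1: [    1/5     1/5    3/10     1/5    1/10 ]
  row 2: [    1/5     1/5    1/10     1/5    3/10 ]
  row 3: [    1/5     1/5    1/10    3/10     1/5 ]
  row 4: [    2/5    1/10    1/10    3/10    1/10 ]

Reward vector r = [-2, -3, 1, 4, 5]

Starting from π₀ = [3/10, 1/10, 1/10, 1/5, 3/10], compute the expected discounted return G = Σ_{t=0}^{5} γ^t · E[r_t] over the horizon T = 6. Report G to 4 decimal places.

G = 4.1875

t=0: π = [0.3000, 0.1000, 0.1000, 0.2000, 0.3000], E[r] = 1.5000, γ^t·E[r] = 1.500000, running G = 1.500000
t=1: π = [0.2600, 0.1700, 0.1500, 0.2500, 0.1700], E[r] = 0.9700, γ^t·E[r] = 0.776000, running G = 2.276000
t=2: π = [0.2340, 0.1830, 0.1600, 0.2420, 0.1810], E[r] = 1.0160, γ^t·E[r] = 0.650240, running G = 2.926240
t=3: π = [0.2362, 0.1819, 0.1600, 0.2423, 0.1796], E[r] = 1.0091, γ^t·E[r] = 0.516659, running G = 3.442899
t=4: π = [0.2359, 0.1820, 0.1600, 0.2422, 0.1799], E[r] = 1.0101, γ^t·E[r] = 0.413716, running G = 3.856616
t=5: π = [0.2360, 0.1820, 0.1600, 0.2422, 0.1798], E[r] = 1.0099, γ^t·E[r] = 0.330919, running G = 4.187535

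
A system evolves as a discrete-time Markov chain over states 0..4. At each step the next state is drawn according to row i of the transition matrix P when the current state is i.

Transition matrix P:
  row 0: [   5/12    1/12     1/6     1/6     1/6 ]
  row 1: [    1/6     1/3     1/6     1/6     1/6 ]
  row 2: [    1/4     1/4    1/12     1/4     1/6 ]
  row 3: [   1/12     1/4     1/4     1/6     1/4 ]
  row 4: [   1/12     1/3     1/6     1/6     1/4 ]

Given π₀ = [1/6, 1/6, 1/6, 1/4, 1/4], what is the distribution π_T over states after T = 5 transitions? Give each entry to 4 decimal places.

t=0: π = [0.1667, 0.1667, 0.1667, 0.2500, 0.2500]
t=1: π = [0.1806, 0.2569, 0.1736, 0.1806, 0.2083]
t=2: π = [0.1939, 0.2587, 0.1672, 0.1811, 0.1991]
t=3: π = [0.1974, 0.2558, 0.1678, 0.1806, 0.1984]
t=4: π = [0.1984, 0.2550, 0.1677, 0.1807, 0.1982]
t=5: π = [0.1987, 0.2547, 0.1677, 0.1806, 0.1982]

π = [0.1987, 0.2547, 0.1677, 0.1806, 0.1982]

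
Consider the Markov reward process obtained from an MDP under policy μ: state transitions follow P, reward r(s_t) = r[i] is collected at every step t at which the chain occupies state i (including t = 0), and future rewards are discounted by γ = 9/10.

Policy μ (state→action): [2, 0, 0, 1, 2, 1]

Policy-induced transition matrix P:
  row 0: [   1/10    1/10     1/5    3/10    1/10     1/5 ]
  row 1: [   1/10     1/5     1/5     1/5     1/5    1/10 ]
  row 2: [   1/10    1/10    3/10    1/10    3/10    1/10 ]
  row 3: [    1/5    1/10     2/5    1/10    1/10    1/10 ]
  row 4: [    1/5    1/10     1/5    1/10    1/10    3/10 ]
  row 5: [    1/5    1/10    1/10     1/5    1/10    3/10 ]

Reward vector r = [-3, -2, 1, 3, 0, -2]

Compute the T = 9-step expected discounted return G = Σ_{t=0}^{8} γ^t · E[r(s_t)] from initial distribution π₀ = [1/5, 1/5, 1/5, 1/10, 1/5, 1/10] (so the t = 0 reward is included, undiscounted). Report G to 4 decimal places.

t=0: π = [0.2000, 0.2000, 0.2000, 0.1000, 0.2000, 0.1000], E[r] = -0.7000, γ^t·E[r] = -0.700000, running G = -0.700000
t=1: π = [0.1400, 0.1200, 0.2300, 0.1700, 0.1600, 0.1800], E[r] = -0.2800, γ^t·E[r] = -0.252000, running G = -0.952000
t=2: π = [0.1510, 0.1120, 0.2390, 0.1580, 0.1580, 0.1820], E[r] = -0.3280, γ^t·E[r] = -0.265680, running G = -1.217680
t=3: π = [0.1498, 0.1112, 0.2373, 0.1596, 0.1590, 0.1831], E[r] = -0.3219, γ^t·E[r] = -0.234665, running G = -1.452345
t=4: π = [0.1502, 0.1111, 0.2373, 0.1594, 0.1586, 0.1834], E[r] = -0.3240, γ^t·E[r] = -0.212603, running G = -1.664948
t=5: π = [0.1501, 0.1111, 0.2373, 0.1595, 0.1586, 0.1834], E[r] = -0.3237, γ^t·E[r] = -0.191160, running G = -1.856108
t=6: π = [0.1501, 0.1111, 0.2373, 0.1595, 0.1586, 0.1834], E[r] = -0.3238, γ^t·E[r] = -0.172064, running G = -2.028171
t=7: π = [0.1501, 0.1111, 0.2373, 0.1595, 0.1586, 0.1834], E[r] = -0.3238, γ^t·E[r] = -0.154849, running G = -2.183021
t=8: π = [0.1501, 0.1111, 0.2373, 0.1595, 0.1586, 0.1834], E[r] = -0.3238, γ^t·E[r] = -0.139365, running G = -2.322386

G = -2.3224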